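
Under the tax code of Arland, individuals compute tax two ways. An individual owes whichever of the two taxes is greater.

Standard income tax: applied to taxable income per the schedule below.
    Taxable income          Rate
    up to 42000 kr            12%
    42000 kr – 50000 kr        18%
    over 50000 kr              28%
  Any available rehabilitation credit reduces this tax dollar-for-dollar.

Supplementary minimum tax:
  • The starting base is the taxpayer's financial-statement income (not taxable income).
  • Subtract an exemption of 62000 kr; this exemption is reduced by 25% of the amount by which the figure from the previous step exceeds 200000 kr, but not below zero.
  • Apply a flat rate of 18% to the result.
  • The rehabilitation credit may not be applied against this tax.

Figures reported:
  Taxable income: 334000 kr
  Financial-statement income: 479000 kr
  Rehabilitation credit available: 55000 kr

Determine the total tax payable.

Supplementary minimum tax:
  Base (financial-statement income): 479000 kr
  Exemption: 25% × (479000 kr − 200000 kr) = 69750 kr ≥ 62000 kr, so the exemption is fully phased out
  Base: 479000 kr − 0 kr = 479000 kr
  479000 kr × 18% = 86220 kr

Standard income tax:
  42000 kr × 12% = 5040 kr
  8000 kr × 18% = 1440 kr
  284000 kr × 28% = 79520 kr
  → 86000 kr
  Less rehabilitation credit 55000 kr → 31000 kr

86220 kr > 31000 kr, so the supplementary minimum tax is the binding amount.

86220 kr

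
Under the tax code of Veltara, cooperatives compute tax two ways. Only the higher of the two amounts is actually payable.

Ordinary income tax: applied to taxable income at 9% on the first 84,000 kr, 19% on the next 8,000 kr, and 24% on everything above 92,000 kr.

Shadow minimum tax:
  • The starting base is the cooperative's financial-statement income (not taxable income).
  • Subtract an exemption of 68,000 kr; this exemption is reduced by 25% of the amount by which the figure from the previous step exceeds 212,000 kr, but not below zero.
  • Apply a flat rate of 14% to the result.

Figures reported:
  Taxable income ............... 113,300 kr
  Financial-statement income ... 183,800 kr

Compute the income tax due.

Shadow minimum tax:
  Base (financial-statement income): 183,800 kr
  Exemption: 183,800 kr ≤ 212,000 kr, so full 68,000 kr applies
  Base: 183,800 kr − 68,000 kr = 115,800 kr
  115,800 kr × 14% = 16,212 kr

Ordinary income tax:
  84,000 kr × 9% = 7,560 kr
  8,000 kr × 19% = 1,520 kr
  21,300 kr × 24% = 5,112 kr
  → 14,192 kr

16,212 kr > 14,192 kr, so the shadow minimum tax is the binding amount.

16,212 kr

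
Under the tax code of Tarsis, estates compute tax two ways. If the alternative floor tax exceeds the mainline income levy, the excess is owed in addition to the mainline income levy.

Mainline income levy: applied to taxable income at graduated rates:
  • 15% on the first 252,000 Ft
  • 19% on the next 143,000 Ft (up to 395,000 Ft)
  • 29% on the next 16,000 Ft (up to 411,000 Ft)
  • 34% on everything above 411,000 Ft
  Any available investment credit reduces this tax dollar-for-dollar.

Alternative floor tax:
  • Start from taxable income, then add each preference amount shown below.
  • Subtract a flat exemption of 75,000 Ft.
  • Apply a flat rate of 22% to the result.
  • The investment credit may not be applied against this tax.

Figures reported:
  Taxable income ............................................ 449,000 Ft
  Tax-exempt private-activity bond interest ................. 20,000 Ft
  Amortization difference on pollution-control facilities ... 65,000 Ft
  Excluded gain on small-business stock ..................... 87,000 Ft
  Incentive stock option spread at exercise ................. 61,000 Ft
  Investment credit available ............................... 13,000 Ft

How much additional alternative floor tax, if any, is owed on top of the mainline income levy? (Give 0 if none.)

Mainline income levy:
  252,000 Ft × 15% = 37,800 Ft
  143,000 Ft × 19% = 27,170 Ft
  16,000 Ft × 29% = 4,640 Ft
  38,000 Ft × 34% = 12,920 Ft
  → 82,530 Ft
  Less investment credit 13,000 Ft → 69,530 Ft

Alternative floor tax:
  Adjusted income: 449,000 Ft + 20,000 Ft + 65,000 Ft + 87,000 Ft + 61,000 Ft = 682,000 Ft
  Less exemption 75,000 Ft → base 607,000 Ft
  607,000 Ft × 22% = 133,540 Ft

Excess of alternative floor tax over mainline income levy: 133,540 Ft − 69,530 Ft = 64,010 Ft.

64,010 Ft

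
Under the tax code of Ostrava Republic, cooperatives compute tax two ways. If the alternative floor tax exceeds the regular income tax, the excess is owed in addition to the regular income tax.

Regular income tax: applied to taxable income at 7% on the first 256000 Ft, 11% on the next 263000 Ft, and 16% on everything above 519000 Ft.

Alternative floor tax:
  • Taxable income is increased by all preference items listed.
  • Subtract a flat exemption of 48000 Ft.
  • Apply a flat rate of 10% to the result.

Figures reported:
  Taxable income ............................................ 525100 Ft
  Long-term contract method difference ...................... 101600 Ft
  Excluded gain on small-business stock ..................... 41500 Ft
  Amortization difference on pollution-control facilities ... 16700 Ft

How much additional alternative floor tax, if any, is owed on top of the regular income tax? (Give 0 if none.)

Regular income tax:
  256000 Ft × 7% = 17920 Ft
  263000 Ft × 11% = 28930 Ft
  6100 Ft × 16% = 976 Ft
  → 47826 Ft

Alternative floor tax:
  Adjusted income: 525100 Ft + 101600 Ft + 41500 Ft + 16700 Ft = 684900 Ft
  Less exemption 48000 Ft → base 636900 Ft
  636900 Ft × 10% = 63690 Ft

Excess of alternative floor tax over regular income tax: 63690 Ft − 47826 Ft = 15864 Ft.

15864 Ft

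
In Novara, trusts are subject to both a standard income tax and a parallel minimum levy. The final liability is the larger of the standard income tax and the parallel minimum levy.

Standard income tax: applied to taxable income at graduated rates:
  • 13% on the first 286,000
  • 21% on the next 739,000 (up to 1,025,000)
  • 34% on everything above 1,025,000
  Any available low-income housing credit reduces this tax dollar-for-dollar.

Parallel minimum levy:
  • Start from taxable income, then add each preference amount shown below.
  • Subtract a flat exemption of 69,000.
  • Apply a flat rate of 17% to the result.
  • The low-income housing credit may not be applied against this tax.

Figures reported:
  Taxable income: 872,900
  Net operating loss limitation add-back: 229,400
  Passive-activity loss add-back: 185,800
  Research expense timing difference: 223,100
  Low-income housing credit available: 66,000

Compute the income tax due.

245,174

Parallel minimum levy:
  Adjusted income: 872,900 + 229,400 + 185,800 + 223,100 = 1,511,200
  Less exemption 69,000 → base 1,442,200
  1,442,200 × 17% = 245,174

Standard income tax:
  286,000 × 13% = 37,180
  586,900 × 21% = 123,249
  → 160,429
  Less low-income housing credit 66,000 → 94,429

245,174 > 94,429, so the parallel minimum levy is the binding amount.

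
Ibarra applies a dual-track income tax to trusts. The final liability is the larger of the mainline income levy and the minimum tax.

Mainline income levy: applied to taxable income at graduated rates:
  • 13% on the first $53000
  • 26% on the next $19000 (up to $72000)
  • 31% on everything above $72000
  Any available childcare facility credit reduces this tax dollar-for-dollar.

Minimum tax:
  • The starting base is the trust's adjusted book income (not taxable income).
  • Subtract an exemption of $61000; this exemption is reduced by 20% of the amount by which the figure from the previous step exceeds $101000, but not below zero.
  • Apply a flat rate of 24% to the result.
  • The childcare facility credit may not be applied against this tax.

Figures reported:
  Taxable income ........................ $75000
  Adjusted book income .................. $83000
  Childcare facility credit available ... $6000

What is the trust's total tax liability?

$6760

Mainline income levy:
  $53000 × 13% = $6890
  $19000 × 26% = $4940
  $3000 × 31% = $930
  → $12760
  Less childcare facility credit $6000 → $6760

Minimum tax:
  Base (adjusted book income): $83000
  Exemption: $83000 ≤ $101000, so full $61000 applies
  Base: $83000 − $61000 = $22000
  $22000 × 24% = $5280

$6760 > $5280, so the mainline income levy governs.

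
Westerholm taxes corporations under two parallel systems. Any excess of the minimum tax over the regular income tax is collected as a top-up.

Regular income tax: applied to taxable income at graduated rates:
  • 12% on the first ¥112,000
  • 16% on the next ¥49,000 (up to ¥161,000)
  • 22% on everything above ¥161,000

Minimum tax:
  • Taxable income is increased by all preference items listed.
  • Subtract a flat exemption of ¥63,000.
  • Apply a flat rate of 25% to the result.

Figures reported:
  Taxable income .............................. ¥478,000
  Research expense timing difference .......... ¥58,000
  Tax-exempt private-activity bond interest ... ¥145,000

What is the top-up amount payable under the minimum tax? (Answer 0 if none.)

¥63,480

Regular income tax:
  ¥112,000 × 12% = ¥13,440
  ¥49,000 × 16% = ¥7,840
  ¥317,000 × 22% = ¥69,740
  → ¥91,020

Minimum tax:
  Adjusted income: ¥478,000 + ¥58,000 + ¥145,000 = ¥681,000
  Less exemption ¥63,000 → base ¥618,000
  ¥618,000 × 25% = ¥154,500

Excess of minimum tax over regular income tax: ¥154,500 − ¥91,020 = ¥63,480.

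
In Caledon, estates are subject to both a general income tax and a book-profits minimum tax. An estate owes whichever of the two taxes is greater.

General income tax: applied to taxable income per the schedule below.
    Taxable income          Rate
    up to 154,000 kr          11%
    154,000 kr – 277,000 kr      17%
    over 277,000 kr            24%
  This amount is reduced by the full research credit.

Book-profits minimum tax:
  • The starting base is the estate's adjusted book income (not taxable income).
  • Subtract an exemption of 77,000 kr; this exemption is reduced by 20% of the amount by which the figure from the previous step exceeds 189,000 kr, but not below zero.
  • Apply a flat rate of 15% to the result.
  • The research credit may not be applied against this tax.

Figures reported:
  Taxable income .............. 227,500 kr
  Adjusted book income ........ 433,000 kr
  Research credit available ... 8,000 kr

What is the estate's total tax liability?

60,720 kr

General income tax:
  154,000 kr × 11% = 16,940 kr
  73,500 kr × 17% = 12,495 kr
  → 29,435 kr
  Less research credit 8,000 kr → 21,435 kr

Book-profits minimum tax:
  Base (adjusted book income): 433,000 kr
  Exemption: 77,000 kr − 20% × (433,000 kr − 189,000 kr) = 77,000 kr − 48,800 kr = 28,200 kr
  Base: 433,000 kr − 28,200 kr = 404,800 kr
  404,800 kr × 15% = 60,720 kr

60,720 kr > 21,435 kr, so the book-profits minimum tax is the binding amount.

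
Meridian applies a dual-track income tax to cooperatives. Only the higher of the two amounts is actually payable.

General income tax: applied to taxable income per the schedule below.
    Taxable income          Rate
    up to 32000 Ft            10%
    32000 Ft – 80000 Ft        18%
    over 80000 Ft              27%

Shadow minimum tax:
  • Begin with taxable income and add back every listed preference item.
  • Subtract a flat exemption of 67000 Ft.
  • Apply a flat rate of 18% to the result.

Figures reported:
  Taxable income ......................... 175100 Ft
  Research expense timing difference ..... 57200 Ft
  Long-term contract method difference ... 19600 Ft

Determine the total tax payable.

General income tax:
  32000 Ft × 10% = 3200 Ft
  48000 Ft × 18% = 8640 Ft
  95100 Ft × 27% = 25677 Ft
  → 37517 Ft

Shadow minimum tax:
  Adjusted income: 175100 Ft + 57200 Ft + 19600 Ft = 251900 Ft
  Less exemption 67000 Ft → base 184900 Ft
  184900 Ft × 18% = 33282 Ft

37517 Ft > 33282 Ft, so the general income tax governs.

37517 Ft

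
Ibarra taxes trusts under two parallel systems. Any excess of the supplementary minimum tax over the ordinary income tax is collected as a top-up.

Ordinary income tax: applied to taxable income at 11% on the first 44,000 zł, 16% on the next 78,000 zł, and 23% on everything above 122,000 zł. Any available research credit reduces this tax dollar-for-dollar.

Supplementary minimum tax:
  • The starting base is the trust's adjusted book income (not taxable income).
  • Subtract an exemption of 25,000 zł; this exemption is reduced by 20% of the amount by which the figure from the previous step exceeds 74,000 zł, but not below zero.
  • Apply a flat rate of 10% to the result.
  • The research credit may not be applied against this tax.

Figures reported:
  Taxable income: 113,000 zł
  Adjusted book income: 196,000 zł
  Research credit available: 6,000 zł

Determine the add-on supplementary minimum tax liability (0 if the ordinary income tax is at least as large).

9,660 zł

Ordinary income tax:
  44,000 zł × 11% = 4,840 zł
  69,000 zł × 16% = 11,040 zł
  → 15,880 zł
  Less research credit 6,000 zł → 9,880 zł

Supplementary minimum tax:
  Base (adjusted book income): 196,000 zł
  Exemption: 25,000 zł − 20% × (196,000 zł − 74,000 zł) = 25,000 zł − 24,400 zł = 600 zł
  Base: 196,000 zł − 600 zł = 195,400 zł
  195,400 zł × 10% = 19,540 zł

Excess of supplementary minimum tax over ordinary income tax: 19,540 zł − 9,880 zł = 9,660 zł.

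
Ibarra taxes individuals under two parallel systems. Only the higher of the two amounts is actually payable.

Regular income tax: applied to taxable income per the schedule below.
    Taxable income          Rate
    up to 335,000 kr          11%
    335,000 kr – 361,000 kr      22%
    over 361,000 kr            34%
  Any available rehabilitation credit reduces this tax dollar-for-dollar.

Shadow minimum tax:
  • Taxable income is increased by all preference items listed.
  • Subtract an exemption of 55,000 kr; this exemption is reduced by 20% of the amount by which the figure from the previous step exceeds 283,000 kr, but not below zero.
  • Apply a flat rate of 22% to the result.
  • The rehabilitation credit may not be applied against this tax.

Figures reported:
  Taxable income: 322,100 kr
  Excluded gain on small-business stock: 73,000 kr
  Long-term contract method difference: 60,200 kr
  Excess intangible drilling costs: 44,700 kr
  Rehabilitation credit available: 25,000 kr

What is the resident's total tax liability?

107,448 kr

Shadow minimum tax:
  Adjusted income: 322,100 kr + 73,000 kr + 60,200 kr + 44,700 kr = 500,000 kr
  Exemption: 55,000 kr − 20% × (500,000 kr − 283,000 kr) = 55,000 kr − 43,400 kr = 11,600 kr
  Base: 500,000 kr − 11,600 kr = 488,400 kr
  488,400 kr × 22% = 107,448 kr

Regular income tax:
  322,100 kr × 11% = 35,431 kr
  Less rehabilitation credit 25,000 kr → 10,431 kr

107,448 kr > 10,431 kr, so the shadow minimum tax is the binding amount.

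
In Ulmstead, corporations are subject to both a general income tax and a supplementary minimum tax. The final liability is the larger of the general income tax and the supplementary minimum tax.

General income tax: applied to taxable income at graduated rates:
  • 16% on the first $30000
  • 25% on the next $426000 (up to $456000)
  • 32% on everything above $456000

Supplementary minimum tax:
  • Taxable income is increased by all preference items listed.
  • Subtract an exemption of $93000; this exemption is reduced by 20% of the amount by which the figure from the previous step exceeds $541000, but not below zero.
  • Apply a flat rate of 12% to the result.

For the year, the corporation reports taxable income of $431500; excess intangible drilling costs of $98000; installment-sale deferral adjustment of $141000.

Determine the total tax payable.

General income tax:
  $30000 × 16% = $4800
  $401500 × 25% = $100375
  → $105175

Supplementary minimum tax:
  Adjusted income: $431500 + $98000 + $141000 = $670500
  Exemption: $93000 − 20% × ($670500 − $541000) = $93000 − $25900 = $67100
  Base: $670500 − $67100 = $603400
  $603400 × 12% = $72408

$105175 > $72408, so the general income tax governs.

$105175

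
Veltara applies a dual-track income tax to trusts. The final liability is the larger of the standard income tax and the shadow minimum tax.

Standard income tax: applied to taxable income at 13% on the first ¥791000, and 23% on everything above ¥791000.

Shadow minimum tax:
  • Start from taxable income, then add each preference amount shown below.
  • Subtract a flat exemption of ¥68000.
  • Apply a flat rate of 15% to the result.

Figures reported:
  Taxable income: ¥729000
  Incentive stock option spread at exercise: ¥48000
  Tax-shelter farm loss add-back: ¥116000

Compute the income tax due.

¥123750

Standard income tax:
  ¥729000 × 13% = ¥94770

Shadow minimum tax:
  Adjusted income: ¥729000 + ¥48000 + ¥116000 = ¥893000
  Less exemption ¥68000 → base ¥825000
  ¥825000 × 15% = ¥123750

¥123750 > ¥94770, so the shadow minimum tax is the binding amount.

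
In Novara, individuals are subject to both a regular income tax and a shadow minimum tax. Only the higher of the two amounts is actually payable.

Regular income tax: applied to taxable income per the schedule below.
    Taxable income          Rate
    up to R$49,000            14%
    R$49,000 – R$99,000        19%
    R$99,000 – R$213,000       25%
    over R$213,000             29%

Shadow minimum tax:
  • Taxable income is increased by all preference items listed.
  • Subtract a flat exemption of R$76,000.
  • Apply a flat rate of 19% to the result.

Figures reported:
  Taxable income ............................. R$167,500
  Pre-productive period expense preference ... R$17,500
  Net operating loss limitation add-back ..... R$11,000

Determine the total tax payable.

R$33,485

Regular income tax:
  R$49,000 × 14% = R$6,860
  R$50,000 × 19% = R$9,500
  R$68,500 × 25% = R$17,125
  → R$33,485

Shadow minimum tax:
  Adjusted income: R$167,500 + R$17,500 + R$11,000 = R$196,000
  Less exemption R$76,000 → base R$120,000
  R$120,000 × 19% = R$22,800

R$33,485 > R$22,800, so the regular income tax governs.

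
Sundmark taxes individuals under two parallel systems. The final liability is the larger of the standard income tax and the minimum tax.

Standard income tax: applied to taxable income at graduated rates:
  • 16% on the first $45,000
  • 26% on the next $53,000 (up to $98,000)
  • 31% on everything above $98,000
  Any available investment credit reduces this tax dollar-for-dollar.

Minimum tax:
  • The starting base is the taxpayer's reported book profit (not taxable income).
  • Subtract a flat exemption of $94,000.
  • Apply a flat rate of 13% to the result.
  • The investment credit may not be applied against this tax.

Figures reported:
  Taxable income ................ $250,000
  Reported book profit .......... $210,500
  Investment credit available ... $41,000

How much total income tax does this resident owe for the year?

Standard income tax:
  $45,000 × 16% = $7,200
  $53,000 × 26% = $13,780
  $152,000 × 31% = $47,120
  → $68,100
  Less investment credit $41,000 → $27,100

Minimum tax:
  Base (reported book profit): $210,500
  Less exemption $94,000 → base $116,500
  $116,500 × 13% = $15,145

$27,100 > $15,145, so the standard income tax governs.

$27,100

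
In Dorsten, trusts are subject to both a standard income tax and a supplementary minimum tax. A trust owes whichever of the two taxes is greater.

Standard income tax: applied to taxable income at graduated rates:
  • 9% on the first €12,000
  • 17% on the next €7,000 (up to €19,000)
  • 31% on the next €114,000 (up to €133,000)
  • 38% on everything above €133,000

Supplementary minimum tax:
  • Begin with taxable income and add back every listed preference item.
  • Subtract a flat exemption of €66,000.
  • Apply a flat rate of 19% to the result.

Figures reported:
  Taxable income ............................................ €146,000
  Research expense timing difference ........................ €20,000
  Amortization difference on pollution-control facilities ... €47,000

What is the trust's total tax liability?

Standard income tax:
  €12,000 × 9% = €1,080
  €7,000 × 17% = €1,190
  €114,000 × 31% = €35,340
  €13,000 × 38% = €4,940
  → €42,550

Supplementary minimum tax:
  Adjusted income: €146,000 + €20,000 + €47,000 = €213,000
  Less exemption €66,000 → base €147,000
  €147,000 × 19% = €27,930

€42,550 > €27,930, so the standard income tax governs.

€42,550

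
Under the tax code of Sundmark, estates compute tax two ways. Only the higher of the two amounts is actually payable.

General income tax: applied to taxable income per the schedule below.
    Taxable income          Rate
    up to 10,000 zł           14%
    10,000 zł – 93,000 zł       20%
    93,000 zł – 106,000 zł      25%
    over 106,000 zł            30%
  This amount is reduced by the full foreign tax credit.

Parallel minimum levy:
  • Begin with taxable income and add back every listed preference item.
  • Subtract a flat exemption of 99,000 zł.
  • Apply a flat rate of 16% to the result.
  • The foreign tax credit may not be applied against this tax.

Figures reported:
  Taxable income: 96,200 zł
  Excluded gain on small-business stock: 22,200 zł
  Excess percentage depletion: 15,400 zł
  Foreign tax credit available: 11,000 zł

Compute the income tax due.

General income tax:
  10,000 zł × 14% = 1,400 zł
  83,000 zł × 20% = 16,600 zł
  3,200 zł × 25% = 800 zł
  → 18,800 zł
  Less foreign tax credit 11,000 zł → 7,800 zł

Parallel minimum levy:
  Adjusted income: 96,200 zł + 22,200 zł + 15,400 zł = 133,800 zł
  Less exemption 99,000 zł → base 34,800 zł
  34,800 zł × 16% = 5,568 zł

7,800 zł > 5,568 zł, so the general income tax governs.

7,800 zł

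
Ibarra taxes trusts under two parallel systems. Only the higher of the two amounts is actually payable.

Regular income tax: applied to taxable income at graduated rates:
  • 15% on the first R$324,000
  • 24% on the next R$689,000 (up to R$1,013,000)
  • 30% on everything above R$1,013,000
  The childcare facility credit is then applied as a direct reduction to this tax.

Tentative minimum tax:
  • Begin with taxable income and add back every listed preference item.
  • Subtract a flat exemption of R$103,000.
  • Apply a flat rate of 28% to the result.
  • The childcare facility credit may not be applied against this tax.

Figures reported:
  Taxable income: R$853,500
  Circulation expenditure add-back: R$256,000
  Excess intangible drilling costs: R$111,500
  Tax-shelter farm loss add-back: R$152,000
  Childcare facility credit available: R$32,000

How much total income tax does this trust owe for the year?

Tentative minimum tax:
  Adjusted income: R$853,500 + R$256,000 + R$111,500 + R$152,000 = R$1,373,000
  Less exemption R$103,000 → base R$1,270,000
  R$1,270,000 × 28% = R$355,600

Regular income tax:
  R$324,000 × 15% = R$48,600
  R$529,500 × 24% = R$127,080
  → R$175,680
  Less childcare facility credit R$32,000 → R$143,680

R$355,600 > R$143,680, so the tentative minimum tax is the binding amount.

R$355,600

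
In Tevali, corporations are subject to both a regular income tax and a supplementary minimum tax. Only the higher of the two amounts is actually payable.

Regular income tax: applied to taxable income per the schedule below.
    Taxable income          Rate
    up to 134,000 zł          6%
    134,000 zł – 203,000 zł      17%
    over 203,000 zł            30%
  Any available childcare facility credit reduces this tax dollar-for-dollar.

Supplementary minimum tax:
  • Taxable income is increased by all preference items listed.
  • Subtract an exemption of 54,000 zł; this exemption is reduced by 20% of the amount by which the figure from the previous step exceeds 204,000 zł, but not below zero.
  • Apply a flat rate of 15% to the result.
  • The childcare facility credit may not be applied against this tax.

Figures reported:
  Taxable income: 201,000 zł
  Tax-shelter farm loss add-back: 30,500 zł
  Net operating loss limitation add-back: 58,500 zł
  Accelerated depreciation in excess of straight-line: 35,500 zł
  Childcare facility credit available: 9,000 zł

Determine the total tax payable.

Regular income tax:
  134,000 zł × 6% = 8,040 zł
  67,000 zł × 17% = 11,390 zł
  → 19,430 zł
  Less childcare facility credit 9,000 zł → 10,430 zł

Supplementary minimum tax:
  Adjusted income: 201,000 zł + 30,500 zł + 58,500 zł + 35,500 zł = 325,500 zł
  Exemption: 54,000 zł − 20% × (325,500 zł − 204,000 zł) = 54,000 zł − 24,300 zł = 29,700 zł
  Base: 325,500 zł − 29,700 zł = 295,800 zł
  295,800 zł × 15% = 44,370 zł

44,370 zł > 10,430 zł, so the supplementary minimum tax is the binding amount.

44,370 zł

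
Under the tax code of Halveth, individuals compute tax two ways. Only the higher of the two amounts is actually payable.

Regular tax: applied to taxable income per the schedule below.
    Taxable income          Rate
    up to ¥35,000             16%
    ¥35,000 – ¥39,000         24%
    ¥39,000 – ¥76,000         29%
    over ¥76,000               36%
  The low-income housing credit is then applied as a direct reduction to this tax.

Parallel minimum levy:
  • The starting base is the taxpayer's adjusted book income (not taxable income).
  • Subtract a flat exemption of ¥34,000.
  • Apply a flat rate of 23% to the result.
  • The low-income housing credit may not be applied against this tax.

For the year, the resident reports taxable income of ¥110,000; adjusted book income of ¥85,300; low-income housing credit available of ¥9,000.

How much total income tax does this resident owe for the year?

¥20,530

Parallel minimum levy:
  Base (adjusted book income): ¥85,300
  Less exemption ¥34,000 → base ¥51,300
  ¥51,300 × 23% = ¥11,799

Regular tax:
  ¥35,000 × 16% = ¥5,600
  ¥4,000 × 24% = ¥960
  ¥37,000 × 29% = ¥10,730
  ¥34,000 × 36% = ¥12,240
  → ¥29,530
  Less low-income housing credit ¥9,000 → ¥20,530

¥20,530 > ¥11,799, so the regular tax governs.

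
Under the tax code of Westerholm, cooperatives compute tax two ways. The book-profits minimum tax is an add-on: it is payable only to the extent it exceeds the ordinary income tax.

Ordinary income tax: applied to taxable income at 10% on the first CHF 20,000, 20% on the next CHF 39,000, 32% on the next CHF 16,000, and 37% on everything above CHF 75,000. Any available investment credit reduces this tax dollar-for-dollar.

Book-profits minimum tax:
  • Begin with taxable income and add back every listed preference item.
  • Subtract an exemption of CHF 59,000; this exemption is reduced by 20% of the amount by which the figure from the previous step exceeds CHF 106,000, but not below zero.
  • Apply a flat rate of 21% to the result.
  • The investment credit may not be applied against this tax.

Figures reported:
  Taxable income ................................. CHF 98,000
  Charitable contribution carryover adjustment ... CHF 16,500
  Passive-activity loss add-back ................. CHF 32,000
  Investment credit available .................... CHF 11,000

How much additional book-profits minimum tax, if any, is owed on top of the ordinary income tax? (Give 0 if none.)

Book-profits minimum tax:
  Adjusted income: CHF 98,000 + CHF 16,500 + CHF 32,000 = CHF 146,500
  Exemption: CHF 59,000 − 20% × (CHF 146,500 − CHF 106,000) = CHF 59,000 − CHF 8,100 = CHF 50,900
  Base: CHF 146,500 − CHF 50,900 = CHF 95,600
  CHF 95,600 × 21% = CHF 20,076

Ordinary income tax:
  CHF 20,000 × 10% = CHF 2,000
  CHF 39,000 × 20% = CHF 7,800
  CHF 16,000 × 32% = CHF 5,120
  CHF 23,000 × 37% = CHF 8,510
  → CHF 23,430
  Less investment credit CHF 11,000 → CHF 12,430

Excess of book-profits minimum tax over ordinary income tax: CHF 20,076 − CHF 12,430 = CHF 7,646.

CHF 7,646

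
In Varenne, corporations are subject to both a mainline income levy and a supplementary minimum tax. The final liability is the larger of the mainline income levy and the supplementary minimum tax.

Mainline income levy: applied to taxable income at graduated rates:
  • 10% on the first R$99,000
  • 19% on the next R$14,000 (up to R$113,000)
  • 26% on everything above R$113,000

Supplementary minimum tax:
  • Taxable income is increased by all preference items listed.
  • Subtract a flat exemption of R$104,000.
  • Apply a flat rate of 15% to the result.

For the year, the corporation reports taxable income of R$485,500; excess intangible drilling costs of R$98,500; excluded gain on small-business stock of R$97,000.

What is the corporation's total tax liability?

R$109,410

Supplementary minimum tax:
  Adjusted income: R$485,500 + R$98,500 + R$97,000 = R$681,000
  Less exemption R$104,000 → base R$577,000
  R$577,000 × 15% = R$86,550

Mainline income levy:
  R$99,000 × 10% = R$9,900
  R$14,000 × 19% = R$2,660
  R$372,500 × 26% = R$96,850
  → R$109,410

R$109,410 > R$86,550, so the mainline income levy governs.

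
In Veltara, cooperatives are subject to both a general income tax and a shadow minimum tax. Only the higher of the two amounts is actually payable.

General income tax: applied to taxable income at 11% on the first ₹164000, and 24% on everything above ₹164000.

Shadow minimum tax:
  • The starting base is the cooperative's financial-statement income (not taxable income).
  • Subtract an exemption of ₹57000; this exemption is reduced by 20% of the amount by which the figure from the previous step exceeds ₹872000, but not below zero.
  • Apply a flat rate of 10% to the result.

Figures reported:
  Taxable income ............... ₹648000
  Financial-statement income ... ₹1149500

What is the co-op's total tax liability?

General income tax:
  ₹164000 × 11% = ₹18040
  ₹484000 × 24% = ₹116160
  → ₹134200

Shadow minimum tax:
  Base (financial-statement income): ₹1149500
  Exemption: ₹57000 − 20% × (₹1149500 − ₹872000) = ₹57000 − ₹55500 = ₹1500
  Base: ₹1149500 − ₹1500 = ₹1148000
  ₹1148000 × 10% = ₹114800

₹134200 > ₹114800, so the general income tax governs.

₹134200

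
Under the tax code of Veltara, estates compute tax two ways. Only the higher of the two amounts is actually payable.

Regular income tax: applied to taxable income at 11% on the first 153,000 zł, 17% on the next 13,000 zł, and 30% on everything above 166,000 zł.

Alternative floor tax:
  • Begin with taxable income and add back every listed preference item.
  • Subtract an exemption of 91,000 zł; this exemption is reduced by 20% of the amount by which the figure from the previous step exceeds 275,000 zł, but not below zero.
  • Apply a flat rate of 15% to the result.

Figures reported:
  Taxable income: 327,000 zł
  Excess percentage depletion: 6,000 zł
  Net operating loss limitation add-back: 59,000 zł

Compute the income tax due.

67,340 zł

Alternative floor tax:
  Adjusted income: 327,000 zł + 6,000 zł + 59,000 zł = 392,000 zł
  Exemption: 91,000 zł − 20% × (392,000 zł − 275,000 zł) = 91,000 zł − 23,400 zł = 67,600 zł
  Base: 392,000 zł − 67,600 zł = 324,400 zł
  324,400 zł × 15% = 48,660 zł

Regular income tax:
  153,000 zł × 11% = 16,830 zł
  13,000 zł × 17% = 2,210 zł
  161,000 zł × 30% = 48,300 zł
  → 67,340 zł

67,340 zł > 48,660 zł, so the regular income tax governs.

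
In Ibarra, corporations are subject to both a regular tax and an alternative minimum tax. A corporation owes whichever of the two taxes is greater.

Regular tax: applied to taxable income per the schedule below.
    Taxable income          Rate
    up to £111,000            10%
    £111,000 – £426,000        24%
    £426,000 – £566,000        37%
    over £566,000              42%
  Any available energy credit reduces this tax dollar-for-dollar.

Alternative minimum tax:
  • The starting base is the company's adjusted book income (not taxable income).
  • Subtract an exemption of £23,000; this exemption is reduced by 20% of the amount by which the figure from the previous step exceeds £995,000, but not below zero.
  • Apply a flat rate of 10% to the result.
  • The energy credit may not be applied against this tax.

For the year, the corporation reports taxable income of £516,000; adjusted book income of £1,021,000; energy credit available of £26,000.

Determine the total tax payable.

£100,320

Alternative minimum tax:
  Base (adjusted book income): £1,021,000
  Exemption: £23,000 − 20% × (£1,021,000 − £995,000) = £23,000 − £5,200 = £17,800
  Base: £1,021,000 − £17,800 = £1,003,200
  £1,003,200 × 10% = £100,320

Regular tax:
  £111,000 × 10% = £11,100
  £315,000 × 24% = £75,600
  £90,000 × 37% = £33,300
  → £120,000
  Less energy credit £26,000 → £94,000

£100,320 > £94,000, so the alternative minimum tax is the binding amount.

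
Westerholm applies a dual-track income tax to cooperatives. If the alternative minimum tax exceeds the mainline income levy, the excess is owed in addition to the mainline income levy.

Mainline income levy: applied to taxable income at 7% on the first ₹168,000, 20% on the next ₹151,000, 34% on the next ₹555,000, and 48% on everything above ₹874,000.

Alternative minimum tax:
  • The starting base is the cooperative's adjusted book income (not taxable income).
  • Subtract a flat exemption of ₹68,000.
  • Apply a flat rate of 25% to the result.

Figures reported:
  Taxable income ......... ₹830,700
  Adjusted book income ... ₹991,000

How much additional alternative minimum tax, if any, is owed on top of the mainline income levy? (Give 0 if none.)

₹14,812

Mainline income levy:
  ₹168,000 × 7% = ₹11,760
  ₹151,000 × 20% = ₹30,200
  ₹511,700 × 34% = ₹173,978
  → ₹215,938

Alternative minimum tax:
  Base (adjusted book income): ₹991,000
  Less exemption ₹68,000 → base ₹923,000
  ₹923,000 × 25% = ₹230,750

Excess of alternative minimum tax over mainline income levy: ₹230,750 − ₹215,938 = ₹14,812.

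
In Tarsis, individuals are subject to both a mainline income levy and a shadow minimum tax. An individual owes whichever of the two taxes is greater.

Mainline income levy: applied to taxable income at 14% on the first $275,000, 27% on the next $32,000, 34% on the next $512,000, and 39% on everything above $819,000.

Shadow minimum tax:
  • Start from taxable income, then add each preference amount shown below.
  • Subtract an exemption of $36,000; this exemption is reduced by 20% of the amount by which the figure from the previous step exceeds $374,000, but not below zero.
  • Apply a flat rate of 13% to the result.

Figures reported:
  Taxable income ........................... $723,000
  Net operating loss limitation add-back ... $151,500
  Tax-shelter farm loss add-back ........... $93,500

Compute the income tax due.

$188,580

Shadow minimum tax:
  Adjusted income: $723,000 + $151,500 + $93,500 = $968,000
  Exemption: 20% × ($968,000 − $374,000) = $118,800 ≥ $36,000, so the exemption is fully phased out
  Base: $968,000 − $0 = $968,000
  $968,000 × 13% = $125,840

Mainline income levy:
  $275,000 × 14% = $38,500
  $32,000 × 27% = $8,640
  $416,000 × 34% = $141,440
  → $188,580

$188,580 > $125,840, so the mainline income levy governs.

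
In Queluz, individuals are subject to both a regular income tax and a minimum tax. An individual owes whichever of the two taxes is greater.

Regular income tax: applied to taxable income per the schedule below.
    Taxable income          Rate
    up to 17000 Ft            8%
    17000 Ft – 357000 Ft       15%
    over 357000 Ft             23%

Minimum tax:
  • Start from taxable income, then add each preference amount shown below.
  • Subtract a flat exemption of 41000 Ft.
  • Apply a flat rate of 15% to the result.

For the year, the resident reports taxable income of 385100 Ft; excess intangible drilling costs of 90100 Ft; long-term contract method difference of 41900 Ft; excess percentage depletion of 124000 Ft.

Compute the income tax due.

90015 Ft

Regular income tax:
  17000 Ft × 8% = 1360 Ft
  340000 Ft × 15% = 51000 Ft
  28100 Ft × 23% = 6463 Ft
  → 58823 Ft

Minimum tax:
  Adjusted income: 385100 Ft + 90100 Ft + 41900 Ft + 124000 Ft = 641100 Ft
  Less exemption 41000 Ft → base 600100 Ft
  600100 Ft × 15% = 90015 Ft

90015 Ft > 58823 Ft, so the minimum tax is the binding amount.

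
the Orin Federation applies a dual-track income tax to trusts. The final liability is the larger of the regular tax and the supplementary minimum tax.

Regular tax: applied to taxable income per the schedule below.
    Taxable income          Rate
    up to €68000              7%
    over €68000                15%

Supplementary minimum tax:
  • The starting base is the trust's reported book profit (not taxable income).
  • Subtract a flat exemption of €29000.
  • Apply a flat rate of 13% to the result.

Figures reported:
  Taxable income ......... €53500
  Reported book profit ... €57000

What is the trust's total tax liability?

Regular tax:
  €53500 × 7% = €3745

Supplementary minimum tax:
  Base (reported book profit): €57000
  Less exemption €29000 → base €28000
  €28000 × 13% = €3640

€3745 > €3640, so the regular tax governs.

€3745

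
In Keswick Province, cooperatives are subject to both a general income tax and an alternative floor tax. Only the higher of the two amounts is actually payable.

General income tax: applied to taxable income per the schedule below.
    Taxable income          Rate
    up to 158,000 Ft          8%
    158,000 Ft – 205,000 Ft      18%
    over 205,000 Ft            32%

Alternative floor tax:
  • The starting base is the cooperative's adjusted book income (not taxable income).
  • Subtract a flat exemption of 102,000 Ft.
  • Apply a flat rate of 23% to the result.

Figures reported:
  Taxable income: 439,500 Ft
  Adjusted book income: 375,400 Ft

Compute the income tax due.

96,140 Ft

General income tax:
  158,000 Ft × 8% = 12,640 Ft
  47,000 Ft × 18% = 8,460 Ft
  234,500 Ft × 32% = 75,040 Ft
  → 96,140 Ft

Alternative floor tax:
  Base (adjusted book income): 375,400 Ft
  Less exemption 102,000 Ft → base 273,400 Ft
  273,400 Ft × 23% = 62,882 Ft

96,140 Ft > 62,882 Ft, so the general income tax governs.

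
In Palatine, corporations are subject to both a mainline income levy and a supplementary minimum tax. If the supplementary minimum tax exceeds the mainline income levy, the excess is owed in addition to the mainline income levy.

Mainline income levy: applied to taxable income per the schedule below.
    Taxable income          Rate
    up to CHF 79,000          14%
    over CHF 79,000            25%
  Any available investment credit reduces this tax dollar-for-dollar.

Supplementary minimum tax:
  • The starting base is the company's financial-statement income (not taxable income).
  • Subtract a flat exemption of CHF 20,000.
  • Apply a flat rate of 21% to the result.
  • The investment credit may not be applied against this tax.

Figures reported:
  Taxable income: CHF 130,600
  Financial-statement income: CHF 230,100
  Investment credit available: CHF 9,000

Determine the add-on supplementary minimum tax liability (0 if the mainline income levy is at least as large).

CHF 29,161

Mainline income levy:
  CHF 79,000 × 14% = CHF 11,060
  CHF 51,600 × 25% = CHF 12,900
  → CHF 23,960
  Less investment credit CHF 9,000 → CHF 14,960

Supplementary minimum tax:
  Base (financial-statement income): CHF 230,100
  Less exemption CHF 20,000 → base CHF 210,100
  CHF 210,100 × 21% = CHF 44,121

Excess of supplementary minimum tax over mainline income levy: CHF 44,121 − CHF 14,960 = CHF 29,161.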